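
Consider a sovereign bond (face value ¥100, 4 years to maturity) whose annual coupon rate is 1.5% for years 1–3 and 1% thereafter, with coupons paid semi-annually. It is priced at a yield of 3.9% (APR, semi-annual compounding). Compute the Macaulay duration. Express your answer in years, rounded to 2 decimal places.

3.89 years

Periodic yield y = 0.0195. Discount each cash flow and weight by its period:
  t   CF        PV=CF/(1+0.0195)^t    t·PV
  1         0.75         0.7357         0.7357
  2         0.75         0.7216         1.4432
  3         0.75         0.7078         2.1233
  4         0.75         0.6942         2.7770
  5         0.75         0.6810         3.4048
  6         0.75         0.6679         4.0076
  7         0.50         0.4368         3.0574
  8       100.50        86.1129       688.9032
  Σ                     90.7578       706.4523
Price P = Σ PV = 90.7578.
Macaulay duration = Σ(t·PV) / P = 706.4523 / 90.7578 = 7.78392 half-year periods.
In years: 7.78392 / 2 = 3.89196 years.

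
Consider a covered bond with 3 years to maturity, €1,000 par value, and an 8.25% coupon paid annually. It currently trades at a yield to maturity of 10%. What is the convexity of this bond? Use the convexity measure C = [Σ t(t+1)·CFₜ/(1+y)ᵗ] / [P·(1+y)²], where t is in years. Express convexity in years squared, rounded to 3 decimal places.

With y = 0.1:
  t   CF        PV=CF/(1+0.1)^t    t·PV        t(t+1)·PV
  1        82.50        75.0000        75.0000         150.0000
  2        82.50        68.1818       136.3636         409.0909
  3     1,082.50       813.2983     2,439.8948       9,759.5793
  Σ                    956.4801     2,651.2585      10,318.6702
P = 956.4801.
Convexity = Σ t(t+1)·PV / [P·(1+y)²] = 10,318.6702 / (956.4801 × 1.210000) = 8.91584.

8.916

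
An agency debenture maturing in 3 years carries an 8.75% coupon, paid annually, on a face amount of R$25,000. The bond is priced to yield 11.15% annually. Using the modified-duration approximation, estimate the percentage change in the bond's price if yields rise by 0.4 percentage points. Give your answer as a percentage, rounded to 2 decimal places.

Periodic yield y = 0.1115. Modified duration first:
  t   CF        PV=CF/(1+0.1115)^t    t·PV
  1     2,187.50     1,968.0612     1,968.0612
  2     2,187.50     1,770.6353     3,541.2707
  3    27,187.50    19,798.8914    59,396.6742
  Σ                 23,537.5879    64,906.0060
P = 23,537.5879; D_Mac = 2.75755 yrs; D_mod = 2.75755/(1+0.1115) = 2.48092 yrs.
ΔP/P ≈ -D_mod · Δy = -2.48092 × (+0.004) = -0.009924 = -0.9924%.

-0.99%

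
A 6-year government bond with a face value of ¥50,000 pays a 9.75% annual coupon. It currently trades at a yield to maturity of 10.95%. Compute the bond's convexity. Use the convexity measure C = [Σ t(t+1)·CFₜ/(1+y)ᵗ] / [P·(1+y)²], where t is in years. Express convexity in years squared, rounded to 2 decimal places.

25.03

With y = 0.1095:
  t   CF        PV=CF/(1+0.1095)^t    t·PV        t(t+1)·PV
  1     4,875.00     4,393.8711     4,393.8711       8,787.7422
  2     4,875.00     3,960.2263     7,920.4527      23,761.3580
  3     4,875.00     3,569.3793    10,708.1379      42,832.5516
  4     4,875.00     3,217.1062    12,868.4247      64,342.1234
  5     4,875.00     2,899.6000    14,497.9999      86,987.9992
  6    54,875.00    29,417.8341   176,507.0043   1,235,549.0304
  Σ                 47,458.0169   226,895.8906   1,462,260.8049
P = 47,458.0169.
Convexity = Σ t(t+1)·PV / [P·(1+y)²] = 1,462,260.8049 / (47,458.0169 × 1.230990) = 25.02999.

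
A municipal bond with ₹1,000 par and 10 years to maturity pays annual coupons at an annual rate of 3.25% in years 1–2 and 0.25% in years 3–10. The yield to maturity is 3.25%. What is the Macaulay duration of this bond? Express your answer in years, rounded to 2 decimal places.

9.27 years

Periodic yield y = 0.0325. Discount each cash flow and weight by its year:
  t   CF        PV=CF/(1+0.0325)^t    t·PV
  1        32.50        31.4770        31.4770
  2        32.50        30.4862        60.9724
  3         2.50         2.2713         6.8138
  4         2.50         2.1998         8.7991
  5         2.50         2.1305        10.6527
  6         2.50         2.0635        12.3809
  7         2.50         1.9985        13.9897
  8         2.50         1.9356        15.4849
  9         2.50         1.8747        16.8722
  10    1,002.50       728.0878     7,280.8784
  Σ                    804.5249     7,458.3211
Price P = Σ PV = 804.5249.
Macaulay duration = Σ(t·PV) / P = 7,458.3211 / 804.5249 = 9.27047 years.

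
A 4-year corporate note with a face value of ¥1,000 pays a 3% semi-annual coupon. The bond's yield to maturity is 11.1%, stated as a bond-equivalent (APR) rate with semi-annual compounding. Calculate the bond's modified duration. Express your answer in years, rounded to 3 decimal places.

Periodic yield y = 0.0555. First find Macaulay duration:
  t   CF        PV=CF/(1+0.0555)^t    t·PV
  1        15.00        14.2113        14.2113
  2        15.00        13.4640        26.9280
  3        15.00        12.7561        38.2682
  4        15.00        12.0853        48.3413
  5        15.00        11.4499        57.2493
  6        15.00        10.8478        65.0868
  7        15.00        10.2774        71.9419
  8     1,015.00       658.8706     5,270.9649
  Σ                    743.9624     5,592.9917
P = 743.9624; Macaulay duration = 5,592.9917 / 743.9624 = 7.51784 half-year periods = 3.75892 years.
Modified duration = D_Mac / (1 + y) = 3.75892 / 1.0555 = 3.56127 years.

3.561 years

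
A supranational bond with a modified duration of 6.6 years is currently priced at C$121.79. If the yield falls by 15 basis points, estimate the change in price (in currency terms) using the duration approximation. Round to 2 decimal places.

Duration approximation: ΔP/P ≈ -D_mod · Δy = -6.6 × (-0.0015) = +0.009900.
ΔP ≈ 121.79 × (+0.009900) = +1.205721.

+C$1.21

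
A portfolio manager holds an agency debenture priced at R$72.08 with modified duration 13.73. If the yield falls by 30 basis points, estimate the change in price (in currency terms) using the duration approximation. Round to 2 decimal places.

+R$2.97

Duration approximation: ΔP/P ≈ -D_mod · Δy = -13.73 × (-0.003) = +0.041190.
ΔP ≈ 72.08 × (+0.041190) = +2.9689752.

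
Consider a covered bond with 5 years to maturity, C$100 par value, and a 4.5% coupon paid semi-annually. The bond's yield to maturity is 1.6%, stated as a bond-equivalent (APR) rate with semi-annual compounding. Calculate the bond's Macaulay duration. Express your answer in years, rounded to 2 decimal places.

Periodic yield y = 0.008. Discount each cash flow and weight by its period:
  t   CF        PV=CF/(1+0.008)^t    t·PV
  1         2.25         2.2321         2.2321
  2         2.25         2.2144         4.4289
  3         2.25         2.1969         6.5906
  4         2.25         2.1794         8.7177
  5         2.25         2.1621        10.8106
  6         2.25         2.1450        12.8698
  7         2.25         2.1279        14.8956
  8         2.25         2.1110        16.8884
  9         2.25         2.0943        18.8486
  10      102.25        94.4187       944.1870
  Σ                    113.8819     1,040.4691
Price P = Σ PV = 113.8819.
Macaulay duration = Σ(t·PV) / P = 1,040.4691 / 113.8819 = 9.13639 half-year periods.
In years: 9.13639 / 2 = 4.56819 years.

4.57 years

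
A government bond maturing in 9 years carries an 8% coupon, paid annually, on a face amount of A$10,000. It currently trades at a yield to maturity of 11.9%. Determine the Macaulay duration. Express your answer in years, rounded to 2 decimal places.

6.44 years

Periodic yield y = 0.119. Discount each cash flow and weight by its year:
  t   CF        PV=CF/(1+0.119)^t    t·PV
  1       800.00       714.9240       714.9240
  2       800.00       638.8955     1,277.7910
  3       800.00       570.9522     1,712.8565
  4       800.00       510.2343     2,040.9372
  5       800.00       455.9734     2,279.8672
  6       800.00       407.4830     2,444.8978
  7       800.00       364.1492     2,549.0445
  8       800.00       325.4238     2,603.3903
  9    10,800.00     3,926.0242    35,334.2182
  Σ                  7,914.0596    50,957.9267
Price P = Σ PV = 7,914.0596.
Macaulay duration = Σ(t·PV) / P = 50,957.9267 / 7,914.0596 = 6.43891 years.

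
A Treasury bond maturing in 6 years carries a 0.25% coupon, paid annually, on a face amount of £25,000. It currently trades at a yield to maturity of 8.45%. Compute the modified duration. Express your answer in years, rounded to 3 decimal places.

Periodic yield y = 0.0845. First find Macaulay duration:
  t   CF        PV=CF/(1+0.0845)^t    t·PV
  1        62.50        57.6302        57.6302
  2        62.50        53.1399       106.2798
  3        62.50        48.9995       146.9984
  4        62.50        45.1816       180.7265
  5        62.50        41.6612       208.3062
  6    25,062.50    15,404.4803    92,426.8820
  Σ                 15,651.0928    93,126.8231
P = 15,651.0928; Macaulay duration = 93,126.8231 / 15,651.0928 = 5.95018 years.
Modified duration = D_Mac / (1 + y) = 5.95018 / 1.0845 = 5.48657 years.

5.487 years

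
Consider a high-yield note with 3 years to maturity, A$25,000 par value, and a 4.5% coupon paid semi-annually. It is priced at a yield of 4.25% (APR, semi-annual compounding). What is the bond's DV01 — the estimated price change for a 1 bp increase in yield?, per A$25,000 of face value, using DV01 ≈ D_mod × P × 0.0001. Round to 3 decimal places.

Periodic yield y = 0.02125.
  t   CF        PV=CF/(1+0.02125)^t    t·PV
  1       562.50       550.7956       550.7956
  2       562.50       539.3347     1,078.6695
  3       562.50       528.1123     1,584.3370
  4       562.50       517.1235     2,068.4939
  5       562.50       506.3633     2,531.8163
  6    25,562.50    22,532.5793   135,195.4758
  Σ                 25,174.3087   143,009.5880
P = 25,174.3087; D_Mac = 5.68078 half-year periods = 2.84039 yrs; D_mod = 2.78129 yrs.
DV01 ≈ 2.78129 × 25,174.3087 × 0.0001 = 7.001693.

A$7.002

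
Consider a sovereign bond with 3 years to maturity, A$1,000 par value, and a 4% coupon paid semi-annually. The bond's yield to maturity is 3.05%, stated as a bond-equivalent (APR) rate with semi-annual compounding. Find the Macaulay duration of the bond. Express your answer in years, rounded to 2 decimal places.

2.86 years

Periodic yield y = 0.01525. Discount each cash flow and weight by its period:
  t   CF        PV=CF/(1+0.01525)^t    t·PV
  1        20.00        19.6996        19.6996
  2        20.00        19.4037        38.8074
  3        20.00        19.1122        57.3366
  4        20.00        18.8251        75.3005
  5        20.00        18.5424        92.7118
  6     1,020.00       931.4557     5,588.7339
  Σ                  1,027.0386     5,872.5898
Price P = Σ PV = 1,027.0386.
Macaulay duration = Σ(t·PV) / P = 5,872.5898 / 1,027.0386 = 5.71798 half-year periods.
In years: 5.71798 / 2 = 2.85899 years.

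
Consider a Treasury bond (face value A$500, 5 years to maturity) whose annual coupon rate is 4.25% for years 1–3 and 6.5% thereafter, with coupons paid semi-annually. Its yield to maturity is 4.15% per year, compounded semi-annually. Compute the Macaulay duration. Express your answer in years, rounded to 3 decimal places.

4.546 years

Periodic yield y = 0.02075. Discount each cash flow and weight by its period:
  t   CF        PV=CF/(1+0.02075)^t    t·PV
  1       10.625        10.4090        10.4090
  2       10.625        10.1974        20.3948
  3       10.625         9.9901        29.9704
  4       10.625         9.7870        39.1482
  5       10.625         9.5881        47.9404
  6       10.625         9.3932        56.3591
  7       16.250        14.0740        98.5180
  8       16.250        13.7879       110.3032
  9       16.250        13.5076       121.5686
  10     516.250       420.4034     4,204.0336
  Σ                    521.1377     4,738.6453
Price P = Σ PV = 521.1377.
Macaulay duration = Σ(t·PV) / P = 4,738.6453 / 521.1377 = 9.09288 half-year periods.
In years: 9.09288 / 2 = 4.54644 years.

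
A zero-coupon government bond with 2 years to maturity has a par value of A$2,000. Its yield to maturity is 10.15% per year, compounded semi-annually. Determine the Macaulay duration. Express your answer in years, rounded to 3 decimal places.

2.000 years

A zero-coupon bond has a single cash flow at maturity, so its Macaulay duration equals its maturity: 2 years.
(Equivalently: 4 semi-annual periods ÷ 2 = 2 years.)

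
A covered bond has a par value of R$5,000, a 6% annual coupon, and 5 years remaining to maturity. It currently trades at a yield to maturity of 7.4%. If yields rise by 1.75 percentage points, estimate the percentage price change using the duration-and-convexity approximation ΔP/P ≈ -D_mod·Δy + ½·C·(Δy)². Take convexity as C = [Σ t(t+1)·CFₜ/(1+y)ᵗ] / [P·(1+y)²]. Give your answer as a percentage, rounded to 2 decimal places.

With y = 0.074:
  t   CF        PV=CF/(1+0.074)^t    t·PV        t(t+1)·PV
  1       300.00       279.3296       279.3296         558.6592
  2       300.00       260.0834       520.1669       1,560.5006
  3       300.00       242.1633       726.4900       2,905.9602
  4       300.00       225.4780       901.9119       4,509.5595
  5     5,300.00     3,708.9798    18,544.8988     111,269.3926
  Σ                  4,716.0341    20,972.7972     120,804.0722
P = 4,716.0341; D_Mac = 4.44713 yrs; D_mod = 4.14071 yrs; C = 22.20732.
Duration effect: -4.14071 × (+0.0175) = -0.072462
Convexity effect: 0.5 × 22.20732 × (0.0175)² = +0.0034005
ΔP/P ≈ -0.072462 + 0.0034005 = -0.069062 = -6.9062%.

-6.91%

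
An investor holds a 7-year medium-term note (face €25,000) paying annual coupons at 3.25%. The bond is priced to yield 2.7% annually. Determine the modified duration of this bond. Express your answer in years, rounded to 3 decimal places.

6.217 years

Periodic yield y = 0.027. First find Macaulay duration:
  t   CF        PV=CF/(1+0.027)^t    t·PV
  1       812.50       791.1392       791.1392
  2       812.50       770.3401     1,540.6801
  3       812.50       750.0877     2,250.2631
  4       812.50       730.3678     2,921.4710
  5       812.50       711.1663     3,555.8314
  6       812.50       692.4696     4,154.8176
  7    25,812.50    21,420.8630   149,946.0411
  Σ                 25,866.4336   165,160.2435
P = 25,866.4336; Macaulay duration = 165,160.2435 / 25,866.4336 = 6.38512 years.
Modified duration = D_Mac / (1 + y) = 6.38512 / 1.027 = 6.21725 years.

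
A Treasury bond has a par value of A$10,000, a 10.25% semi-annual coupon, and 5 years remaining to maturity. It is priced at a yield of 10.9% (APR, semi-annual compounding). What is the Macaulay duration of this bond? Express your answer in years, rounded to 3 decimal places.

Periodic yield y = 0.0545. Discount each cash flow and weight by its period:
  t   CF        PV=CF/(1+0.0545)^t    t·PV
  1       512.50       486.0123       486.0123
  2       512.50       460.8936       921.7873
  3       512.50       437.0731     1,311.2194
  4       512.50       414.4838     1,657.9351
  5       512.50       393.0619     1,965.3095
  6       512.50       372.7472     2,236.4831
  7       512.50       353.4824     2,474.3767
  8       512.50       335.2133     2,681.7061
  9       512.50       317.8884     2,860.9952
  10   10,512.50     6,183.5826    61,835.8262
  Σ                  9,754.4386    78,431.6509
Price P = Σ PV = 9,754.4386.
Macaulay duration = Σ(t·PV) / P = 78,431.6509 / 9,754.4386 = 8.04061 half-year periods.
In years: 8.04061 / 2 = 4.02031 years.

4.020 years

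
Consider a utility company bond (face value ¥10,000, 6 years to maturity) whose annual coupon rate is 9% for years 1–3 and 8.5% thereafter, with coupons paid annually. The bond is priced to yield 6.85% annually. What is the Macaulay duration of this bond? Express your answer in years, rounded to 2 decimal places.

4.95 years

Periodic yield y = 0.0685. Discount each cash flow and weight by its year:
  t   CF        PV=CF/(1+0.0685)^t    t·PV
  1       900.00       842.3023       842.3023
  2       900.00       788.3035     1,576.6070
  3       900.00       737.7665     2,213.2995
  4       850.00       652.1099     2,608.4398
  5       850.00       610.3041     3,051.5205
  6    10,850.00     7,290.9241    43,745.5448
  Σ                 10,921.7105    54,037.7139
Price P = Σ PV = 10,921.7105.
Macaulay duration = Σ(t·PV) / P = 54,037.7139 / 10,921.7105 = 4.94773 years.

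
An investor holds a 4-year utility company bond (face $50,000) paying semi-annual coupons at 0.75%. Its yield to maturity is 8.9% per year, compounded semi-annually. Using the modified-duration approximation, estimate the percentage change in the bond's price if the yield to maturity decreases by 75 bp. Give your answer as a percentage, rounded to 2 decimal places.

Periodic yield y = 0.0445. Modified duration first:
  t   CF        PV=CF/(1+0.0445)^t    t·PV
  1       187.50       179.5117       179.5117
  2       187.50       171.8638       343.7276
  3       187.50       164.5417       493.6251
  4       187.50       157.5315       630.1261
  5       187.50       150.8200       754.1002
  6       187.50       144.3945       866.3669
  7       187.50       138.2427       967.6988
  8    50,187.50    35,426.4804   283,411.8435
  Σ                 36,533.3864   287,646.9999
P = 36,533.3864; D_Mac = 7.87354 half-year periods = 3.93677 yrs; D_mod = 3.93677/(1+0.0445) = 3.76905 yrs.
ΔP/P ≈ -D_mod · Δy = -3.76905 × (-0.0075) = +0.028268 = +2.8268%.

+2.83%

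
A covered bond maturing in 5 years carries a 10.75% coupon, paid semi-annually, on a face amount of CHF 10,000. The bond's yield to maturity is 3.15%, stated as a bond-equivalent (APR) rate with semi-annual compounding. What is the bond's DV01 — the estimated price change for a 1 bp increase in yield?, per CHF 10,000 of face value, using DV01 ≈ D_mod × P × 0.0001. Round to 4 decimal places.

CHF 5.5157

Periodic yield y = 0.01575.
  t   CF        PV=CF/(1+0.01575)^t    t·PV
  1       537.50       529.1656       529.1656
  2       537.50       520.9605     1,041.9210
  3       537.50       512.8826     1,538.6478
  4       537.50       504.9300     2,019.7199
  5       537.50       497.1006     2,485.5032
  6       537.50       489.3927     2,936.3562
  7       537.50       481.8043     3,372.6299
  8       537.50       474.3335     3,794.6682
  9       537.50       466.9786     4,202.8075
  10   10,537.50     9,012.9981    90,129.9806
  Σ                 13,490.5465   112,051.3999
P = 13,490.5465; D_Mac = 8.30592 half-year periods = 4.15296 yrs; D_mod = 4.08857 yrs.
DV01 ≈ 4.08857 × 13,490.5465 × 0.0001 = 5.515698.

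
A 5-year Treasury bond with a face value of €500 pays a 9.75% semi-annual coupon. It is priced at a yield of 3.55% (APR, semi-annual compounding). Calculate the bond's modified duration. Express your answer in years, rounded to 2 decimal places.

Periodic yield y = 0.01775. First find Macaulay duration:
  t   CF        PV=CF/(1+0.01775)^t    t·PV
  1       24.375        23.9499        23.9499
  2       24.375        23.5322        47.0644
  3       24.375        23.1218        69.3653
  4       24.375        22.7185        90.8741
  5       24.375        22.3223       111.6115
  6       24.375        21.9330       131.5980
  7       24.375        21.5505       150.8533
  8       24.375        21.1746       169.3970
  9       24.375        20.8053       187.2480
  10     524.375       439.7753     4,397.7533
  Σ                    640.8835     5,379.7149
P = 640.8835; Macaulay duration = 5,379.7149 / 640.8835 = 8.39422 half-year periods = 4.19711 years.
Modified duration = D_Mac / (1 + y) = 4.19711 / 1.01775 = 4.12391 years.

4.12 years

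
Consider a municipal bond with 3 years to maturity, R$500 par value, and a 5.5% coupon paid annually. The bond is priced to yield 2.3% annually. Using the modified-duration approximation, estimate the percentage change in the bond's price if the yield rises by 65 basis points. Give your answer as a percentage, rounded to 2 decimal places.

-1.81%

Periodic yield y = 0.023. Modified duration first:
  t   CF        PV=CF/(1+0.023)^t    t·PV
  1        27.50        26.8817        26.8817
  2        27.50        26.2773        52.5547
  3       527.50       492.7147     1,478.1442
  Σ                    545.8738     1,557.5807
P = 545.8738; D_Mac = 2.85337 yrs; D_mod = 2.85337/(1+0.023) = 2.78922 yrs.
ΔP/P ≈ -D_mod · Δy = -2.78922 × (+0.0065) = -0.018130 = -1.8130%.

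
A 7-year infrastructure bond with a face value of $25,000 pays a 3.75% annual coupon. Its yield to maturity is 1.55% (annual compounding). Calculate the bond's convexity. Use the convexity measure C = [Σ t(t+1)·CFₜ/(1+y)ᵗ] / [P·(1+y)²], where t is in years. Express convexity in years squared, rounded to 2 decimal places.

With y = 0.0155:
  t   CF        PV=CF/(1+0.0155)^t    t·PV        t(t+1)·PV
  1       937.50       923.1905       923.1905       1,846.3811
  2       937.50       909.0995     1,818.1990       5,454.5970
  3       937.50       895.2235     2,685.6706      10,742.6825
  4       937.50       881.5594     3,526.2375      17,631.1874
  5       937.50       868.1038     4,340.5188      26,043.1128
  6       937.50       854.8535     5,129.1212      35,903.8483
  7    25,937.50    23,289.9534   163,029.6739   1,304,237.3913
  Σ                 28,621.9837   181,452.6116   1,401,859.2004
P = 28,621.9837.
Convexity = Σ t(t+1)·PV / [P·(1+y)²] = 1,401,859.2004 / (28,621.9837 × 1.031240) = 47.49466.

47.49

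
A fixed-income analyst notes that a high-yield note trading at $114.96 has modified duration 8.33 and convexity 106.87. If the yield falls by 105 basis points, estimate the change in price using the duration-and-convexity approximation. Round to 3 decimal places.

Duration effect: -D_mod·Δy = -8.33 × (-0.0105) = +0.087465
Convexity effect: ½·C·(Δy)² = 0.5 × 106.87 × (-0.0105)² = +0.00589120875
ΔP/P ≈ +0.087465 + 0.00589120875 = +0.09335620875
ΔP ≈ 114.96 × (+0.09335620875) = +10.7322297579.

+$10.732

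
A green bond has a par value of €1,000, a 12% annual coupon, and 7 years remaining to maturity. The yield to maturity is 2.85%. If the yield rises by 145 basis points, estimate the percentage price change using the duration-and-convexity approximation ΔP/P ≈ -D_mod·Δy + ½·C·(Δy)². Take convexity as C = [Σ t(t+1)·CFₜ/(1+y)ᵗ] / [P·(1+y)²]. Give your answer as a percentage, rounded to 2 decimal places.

With y = 0.0285:
  t   CF        PV=CF/(1+0.0285)^t    t·PV        t(t+1)·PV
  1       120.00       116.6748       116.6748         233.3495
  2       120.00       113.4417       226.8834         680.6501
  3       120.00       110.2982       330.8945       1,323.5782
  4       120.00       107.2418       428.9672       2,144.8358
  5       120.00       104.2701       521.3505       3,128.1028
  6       120.00       101.3807       608.2845       4,257.9912
  7     1,120.00       920.0003     6,440.0018      51,520.0146
  Σ                  1,573.3075     8,673.0566      63,288.5223
P = 1,573.3075; D_Mac = 5.51263 yrs; D_mod = 5.35987 yrs; C = 38.02794.
Duration effect: -5.35987 × (+0.0145) = -0.077718
Convexity effect: 0.5 × 38.02794 × (0.0145)² = +0.0039977
ΔP/P ≈ -0.077718 + 0.0039977 = -0.073720 = -7.3720%.

-7.37%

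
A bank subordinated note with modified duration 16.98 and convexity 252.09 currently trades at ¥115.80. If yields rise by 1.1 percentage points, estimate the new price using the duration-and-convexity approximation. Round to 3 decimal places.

¥95.937

Duration effect: -D_mod·Δy = -16.98 × (+0.011) = -0.186780
Convexity effect: ½·C·(Δy)² = 0.5 × 252.09 × (0.011)² = +0.015251445
ΔP/P ≈ -0.186780 + 0.015251445 = -0.171528555
New price ≈ 115.80 × (1 - 0.171528555) = 95.936993331.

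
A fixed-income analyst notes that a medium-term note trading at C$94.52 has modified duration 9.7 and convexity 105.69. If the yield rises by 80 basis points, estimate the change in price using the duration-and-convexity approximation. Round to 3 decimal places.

-C$7.015

Duration effect: -D_mod·Δy = -9.7 × (+0.008) = -0.077600
Convexity effect: ½·C·(Δy)² = 0.5 × 105.69 × (0.008)² = +0.00338208
ΔP/P ≈ -0.077600 + 0.00338208 = -0.07421792
ΔP ≈ 94.52 × (-0.07421792) = -7.0150777984.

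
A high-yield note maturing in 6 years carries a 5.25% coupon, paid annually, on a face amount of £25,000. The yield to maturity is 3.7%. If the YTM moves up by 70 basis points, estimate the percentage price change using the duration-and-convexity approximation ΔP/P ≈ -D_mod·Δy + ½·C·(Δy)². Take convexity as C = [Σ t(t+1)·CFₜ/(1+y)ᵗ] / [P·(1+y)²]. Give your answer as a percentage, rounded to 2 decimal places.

With y = 0.037:
  t   CF        PV=CF/(1+0.037)^t    t·PV        t(t+1)·PV
  1     1,312.50     1,265.6702     1,265.6702       2,531.3404
  2     1,312.50     1,220.5113     2,441.0226       7,323.0677
  3     1,312.50     1,176.9636     3,530.8909      14,123.5636
  4     1,312.50     1,134.9697     4,539.8790      22,699.3950
  5     1,312.50     1,094.4742     5,472.3710      32,834.2261
  6    26,312.50    21,158.7289   126,952.3736     888,666.6153
  Σ                 27,051.3180   144,202.2073     968,178.2081
P = 27,051.3180; D_Mac = 5.33069 yrs; D_mod = 5.14049 yrs; C = 33.28200.
Duration effect: -5.14049 × (+0.007) = -0.035983
Convexity effect: 0.5 × 33.28200 × (0.007)² = +0.0008154
ΔP/P ≈ -0.035983 + 0.0008154 = -0.035168 = -3.5168%.

-3.52%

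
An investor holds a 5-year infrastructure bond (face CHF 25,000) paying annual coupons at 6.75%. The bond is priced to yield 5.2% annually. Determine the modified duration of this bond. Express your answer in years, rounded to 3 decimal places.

4.209 years

Periodic yield y = 0.052. First find Macaulay duration:
  t   CF        PV=CF/(1+0.052)^t    t·PV
  1     1,687.50     1,604.0875     1,604.0875
  2     1,687.50     1,524.7980     3,049.5959
  3     1,687.50     1,449.4277     4,348.2832
  4     1,687.50     1,377.7830     5,511.1320
  5    26,687.50    20,712.3413   103,561.7064
  Σ                 26,668.4374   118,074.8049
P = 26,668.4374; Macaulay duration = 118,074.8049 / 26,668.4374 = 4.42751 years.
Modified duration = D_Mac / (1 + y) = 4.42751 / 1.052 = 4.20866 years.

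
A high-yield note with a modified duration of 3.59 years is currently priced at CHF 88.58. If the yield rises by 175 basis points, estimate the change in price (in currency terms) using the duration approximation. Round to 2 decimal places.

-CHF 5.57

Duration approximation: ΔP/P ≈ -D_mod · Δy = -3.59 × (+0.0175) = -0.062825.
ΔP ≈ 88.58 × (-0.062825) = -5.5650385.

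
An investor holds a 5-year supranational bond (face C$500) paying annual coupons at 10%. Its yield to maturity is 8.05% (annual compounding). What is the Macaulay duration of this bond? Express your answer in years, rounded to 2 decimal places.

Periodic yield y = 0.0805. Discount each cash flow and weight by its year:
  t   CF        PV=CF/(1+0.0805)^t    t·PV
  1        50.00        46.2749        46.2749
  2        50.00        42.8273        85.6546
  3        50.00        39.6365       118.9096
  4        50.00        36.6835       146.7341
  5       550.00       373.4555     1,867.2774
  Σ                    538.8777     2,264.8505
Price P = Σ PV = 538.8777.
Macaulay duration = Σ(t·PV) / P = 2,264.8505 / 538.8777 = 4.20290 years.

4.20 years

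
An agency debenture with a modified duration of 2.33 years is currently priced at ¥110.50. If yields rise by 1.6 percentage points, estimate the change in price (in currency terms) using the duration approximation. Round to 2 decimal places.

-¥4.12

Duration approximation: ΔP/P ≈ -D_mod · Δy = -2.33 × (+0.016) = -0.037280.
ΔP ≈ 110.50 × (-0.037280) = -4.11944.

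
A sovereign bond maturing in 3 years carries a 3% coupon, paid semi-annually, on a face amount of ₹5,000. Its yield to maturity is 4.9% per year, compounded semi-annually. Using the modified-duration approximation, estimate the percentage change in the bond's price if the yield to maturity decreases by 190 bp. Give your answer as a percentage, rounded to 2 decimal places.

Periodic yield y = 0.0245. Modified duration first:
  t   CF        PV=CF/(1+0.0245)^t    t·PV
  1        75.00        73.2064        73.2064
  2        75.00        71.4558       142.9116
  3        75.00        69.7470       209.2409
  4        75.00        68.0790       272.3162
  5        75.00        66.4510       332.2549
  6     5,075.00     4,388.9868    26,333.9205
  Σ                  4,737.9260    27,363.8505
P = 4,737.9260; D_Mac = 5.77549 half-year periods = 2.88775 yrs; D_mod = 2.88775/(1+0.0245) = 2.81869 yrs.
ΔP/P ≈ -D_mod · Δy = -2.81869 × (-0.019) = +0.053555 = +5.3555%.

+5.36%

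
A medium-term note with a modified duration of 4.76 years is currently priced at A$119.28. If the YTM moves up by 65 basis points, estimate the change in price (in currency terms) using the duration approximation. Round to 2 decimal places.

-A$3.69

Duration approximation: ΔP/P ≈ -D_mod · Δy = -4.76 × (+0.0065) = -0.030940.
ΔP ≈ 119.28 × (-0.030940) = -3.6905232.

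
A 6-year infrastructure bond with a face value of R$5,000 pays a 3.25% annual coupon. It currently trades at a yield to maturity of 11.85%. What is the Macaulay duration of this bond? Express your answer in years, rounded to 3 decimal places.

5.412 years

Periodic yield y = 0.1185. Discount each cash flow and weight by its year:
  t   CF        PV=CF/(1+0.1185)^t    t·PV
  1       162.50       145.2839       145.2839
  2       162.50       129.8917       259.7834
  3       162.50       116.1303       348.3908
  4       162.50       103.8268       415.3071
  5       162.50        92.8268       464.1340
  6     5,162.50     2,636.5993    15,819.5959
  Σ                  3,224.5587    17,452.4951
Price P = Σ PV = 3,224.5587.
Macaulay duration = Σ(t·PV) / P = 17,452.4951 / 3,224.5587 = 5.41237 years.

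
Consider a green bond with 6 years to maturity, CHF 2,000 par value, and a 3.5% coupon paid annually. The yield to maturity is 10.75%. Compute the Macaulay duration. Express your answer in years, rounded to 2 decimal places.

Periodic yield y = 0.1075. Discount each cash flow and weight by its year:
  t   CF        PV=CF/(1+0.1075)^t    t·PV
  1        70.00        63.2054        63.2054
  2        70.00        57.0704       114.1407
  3        70.00        51.5308       154.5924
  4        70.00        46.5289       186.1157
  5        70.00        42.0126       210.0629
  6     2,070.00     1,121.7806     6,730.6838
  Σ                  1,382.1287     7,458.8009
Price P = Σ PV = 1,382.1287.
Macaulay duration = Σ(t·PV) / P = 7,458.8009 / 1,382.1287 = 5.39660 years.

5.40 years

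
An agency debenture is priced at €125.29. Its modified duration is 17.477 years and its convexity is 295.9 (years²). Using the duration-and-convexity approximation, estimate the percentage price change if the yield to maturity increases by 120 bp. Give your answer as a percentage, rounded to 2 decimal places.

Duration effect: -D_mod·Δy = -17.477 × (+0.012) = -0.209724
Convexity effect: ½·C·(Δy)² = 0.5 × 295.9 × (0.012)² = +0.0213048
ΔP/P ≈ -0.209724 + 0.0213048 = -0.1884192
= -18.84192%.

-18.84%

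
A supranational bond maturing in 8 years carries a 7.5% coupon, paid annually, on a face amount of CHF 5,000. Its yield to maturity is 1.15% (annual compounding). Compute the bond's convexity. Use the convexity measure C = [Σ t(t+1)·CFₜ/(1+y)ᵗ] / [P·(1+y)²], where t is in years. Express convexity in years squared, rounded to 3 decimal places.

With y = 0.0115:
  t   CF        PV=CF/(1+0.0115)^t    t·PV        t(t+1)·PV
  1       375.00       370.7365       370.7365         741.4731
  2       375.00       366.5215       733.0431       2,199.1292
  3       375.00       362.3545     1,087.0634       4,348.2535
  4       375.00       358.2348     1,432.9390       7,164.6951
  5       375.00       354.1619     1,770.8095      10,624.8568
  6       375.00       350.1353     2,100.8120      14,705.6842
  7       375.00       346.1546     2,423.0819      19,384.6554
  8     5,375.00     4,905.1396    39,241.1168     353,170.0511
  Σ                  7,413.4387    49,159.6022     412,338.7984
P = 7,413.4387.
Convexity = Σ t(t+1)·PV / [P·(1+y)²] = 412,338.7984 / (7,413.4387 × 1.023132) = 54.36291.

54.363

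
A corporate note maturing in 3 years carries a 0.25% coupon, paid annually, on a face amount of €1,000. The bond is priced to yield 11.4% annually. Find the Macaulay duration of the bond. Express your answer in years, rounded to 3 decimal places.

Periodic yield y = 0.114. Discount each cash flow and weight by its year:
  t   CF        PV=CF/(1+0.114)^t    t·PV
  1         2.50         2.2442         2.2442
  2         2.50         2.0145         4.0290
  3     1,002.50       725.1516     2,175.4548
  Σ                    729.4103     2,181.7280
Price P = Σ PV = 729.4103.
Macaulay duration = Σ(t·PV) / P = 2,181.7280 / 729.4103 = 2.99108 years.

2.991 years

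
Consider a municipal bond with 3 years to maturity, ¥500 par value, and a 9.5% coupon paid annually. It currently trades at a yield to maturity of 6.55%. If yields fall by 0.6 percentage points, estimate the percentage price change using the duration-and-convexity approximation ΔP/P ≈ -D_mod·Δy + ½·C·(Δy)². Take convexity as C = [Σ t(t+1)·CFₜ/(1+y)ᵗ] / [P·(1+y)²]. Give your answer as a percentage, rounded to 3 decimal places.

+1.569%

With y = 0.0655:
  t   CF        PV=CF/(1+0.0655)^t    t·PV        t(t+1)·PV
  1        47.50        44.5800        44.5800          89.1600
  2        47.50        41.8395        83.6790         251.0371
  3       547.50       452.6096     1,357.8288       5,431.3152
  Σ                    539.0291     1,486.0879       5,771.5123
P = 539.0291; D_Mac = 2.75697 yrs; D_mod = 2.58749 yrs; C = 9.43128.
Duration effect: -2.58749 × (-0.006) = +0.015525
Convexity effect: 0.5 × 9.43128 × (-0.006)² = +0.0001698
ΔP/P ≈ +0.015525 + 0.0001698 = +0.015695 = +1.5695%.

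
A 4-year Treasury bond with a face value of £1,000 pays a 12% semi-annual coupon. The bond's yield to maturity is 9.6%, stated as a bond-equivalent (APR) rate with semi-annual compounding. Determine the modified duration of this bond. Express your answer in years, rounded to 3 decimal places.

3.169 years

Periodic yield y = 0.048. First find Macaulay duration:
  t   CF        PV=CF/(1+0.048)^t    t·PV
  1        60.00        57.2519        57.2519
  2        60.00        54.6297       109.2594
  3        60.00        52.1276       156.3827
  4        60.00        49.7400       198.9602
  5        60.00        47.4619       237.3093
  6        60.00        45.2880       271.7283
  7        60.00        43.2138       302.4965
  8     1,060.00       728.4766     5,827.8128
  Σ                  1,078.1895     7,161.2010
P = 1,078.1895; Macaulay duration = 7,161.2010 / 1,078.1895 = 6.64188 half-year periods = 3.32094 years.
Modified duration = D_Mac / (1 + y) = 3.32094 / 1.048 = 3.16883 years.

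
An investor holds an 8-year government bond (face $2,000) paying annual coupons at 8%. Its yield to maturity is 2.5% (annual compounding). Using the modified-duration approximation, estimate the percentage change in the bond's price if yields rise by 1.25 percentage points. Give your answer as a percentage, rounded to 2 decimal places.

-7.94%

Periodic yield y = 0.025. Modified duration first:
  t   CF        PV=CF/(1+0.025)^t    t·PV
  1       160.00       156.0976       156.0976
  2       160.00       152.2903       304.5806
  3       160.00       148.5759       445.7277
  4       160.00       144.9521       579.8084
  5       160.00       141.4167       707.0834
  6       160.00       137.9675       827.8050
  7       160.00       134.6024       942.2171
  8     2,160.00     1,772.8126    14,182.5007
  Σ                  2,788.7151    18,145.8205
P = 2,788.7151; D_Mac = 6.50688 yrs; D_mod = 6.50688/(1+0.025) = 6.34817 yrs.
ΔP/P ≈ -D_mod · Δy = -6.34817 × (+0.0125) = -0.079352 = -7.9352%.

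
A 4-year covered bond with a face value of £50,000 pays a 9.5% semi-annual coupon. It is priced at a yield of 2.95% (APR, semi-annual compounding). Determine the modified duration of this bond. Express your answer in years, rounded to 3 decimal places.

3.438 years

Periodic yield y = 0.01475. First find Macaulay duration:
  t   CF        PV=CF/(1+0.01475)^t    t·PV
  1     2,375.00     2,340.4780     2,340.4780
  2     2,375.00     2,306.4577     4,612.9154
  3     2,375.00     2,272.9320     6,818.7959
  4     2,375.00     2,239.8935     8,959.5741
  5     2,375.00     2,207.3353    11,036.6766
  6     2,375.00     2,175.2504    13,051.5023
  7     2,375.00     2,143.6318    15,005.4227
  8    52,375.00    46,585.5853   372,684.6822
  Σ                 62,271.5639   434,510.0471
P = 62,271.5639; Macaulay duration = 434,510.0471 / 62,271.5639 = 6.97766 half-year periods = 3.48883 years.
Modified duration = D_Mac / (1 + y) = 3.48883 / 1.01475 = 3.43812 years.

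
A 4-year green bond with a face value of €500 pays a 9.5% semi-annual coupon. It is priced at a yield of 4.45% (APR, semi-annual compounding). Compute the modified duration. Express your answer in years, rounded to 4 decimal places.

Periodic yield y = 0.02225. First find Macaulay duration:
  t   CF        PV=CF/(1+0.02225)^t    t·PV
  1        23.75        23.2331        23.2331
  2        23.75        22.7274        45.4548
  3        23.75        22.2327        66.6981
  4        23.75        21.7488        86.9952
  5        23.75        21.2754       106.3771
  6        23.75        20.8123       124.8740
  7        23.75        20.3593       142.5154
  8       523.75       439.2048     3,513.6384
  Σ                    591.5938     4,109.7860
P = 591.5938; Macaulay duration = 4,109.7860 / 591.5938 = 6.94697 half-year periods = 3.47349 years.
Modified duration = D_Mac / (1 + y) = 3.47349 / 1.02225 = 3.39788 years.

3.3979 years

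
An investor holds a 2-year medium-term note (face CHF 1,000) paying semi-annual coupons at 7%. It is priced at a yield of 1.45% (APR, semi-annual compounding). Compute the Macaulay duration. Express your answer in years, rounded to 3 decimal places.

Periodic yield y = 0.00725. Discount each cash flow and weight by its period:
  t   CF        PV=CF/(1+0.00725)^t    t·PV
  1        35.00        34.7481        34.7481
  2        35.00        34.4980        68.9959
  3        35.00        34.2497       102.7490
  4     1,035.00     1,005.5212     4,022.0849
  Σ                  1,109.0169     4,228.5779
Price P = Σ PV = 1,109.0169.
Macaulay duration = Σ(t·PV) / P = 4,228.5779 / 1,109.0169 = 3.81291 half-year periods.
In years: 3.81291 / 2 = 1.90645 years.

1.906 years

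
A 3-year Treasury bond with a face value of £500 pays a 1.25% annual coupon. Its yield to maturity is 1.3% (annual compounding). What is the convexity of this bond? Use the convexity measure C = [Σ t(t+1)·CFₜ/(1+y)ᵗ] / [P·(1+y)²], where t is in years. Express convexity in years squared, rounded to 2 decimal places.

11.50

With y = 0.013:
  t   CF        PV=CF/(1+0.013)^t    t·PV        t(t+1)·PV
  1         6.25         6.1698         6.1698          12.3396
  2         6.25         6.0906        12.1812          36.5437
  3       506.25       487.0087     1,461.0260       5,844.1041
  Σ                    499.2691     1,479.3771       5,892.9874
P = 499.2691.
Convexity = Σ t(t+1)·PV / [P·(1+y)²] = 5,892.9874 / (499.2691 × 1.026169) = 11.50223.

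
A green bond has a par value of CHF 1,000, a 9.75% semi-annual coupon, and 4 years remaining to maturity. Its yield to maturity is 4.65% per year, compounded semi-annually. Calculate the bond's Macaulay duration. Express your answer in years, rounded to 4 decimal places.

3.4616 years

Periodic yield y = 0.02325. Discount each cash flow and weight by its period:
  t   CF        PV=CF/(1+0.02325)^t    t·PV
  1        48.75        47.6423        47.6423
  2        48.75        46.5598        93.1196
  3        48.75        45.5019       136.5056
  4        48.75        44.4680       177.8720
  5        48.75        43.4576       217.2881
  6        48.75        42.4702       254.8211
  7        48.75        41.5052       290.5363
  8     1,048.75       872.6055     6,980.8440
  Σ                  1,184.2105     8,198.6290
Price P = Σ PV = 1,184.2105.
Macaulay duration = Σ(t·PV) / P = 8,198.6290 / 1,184.2105 = 6.92329 half-year periods.
In years: 6.92329 / 2 = 3.46164 years.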